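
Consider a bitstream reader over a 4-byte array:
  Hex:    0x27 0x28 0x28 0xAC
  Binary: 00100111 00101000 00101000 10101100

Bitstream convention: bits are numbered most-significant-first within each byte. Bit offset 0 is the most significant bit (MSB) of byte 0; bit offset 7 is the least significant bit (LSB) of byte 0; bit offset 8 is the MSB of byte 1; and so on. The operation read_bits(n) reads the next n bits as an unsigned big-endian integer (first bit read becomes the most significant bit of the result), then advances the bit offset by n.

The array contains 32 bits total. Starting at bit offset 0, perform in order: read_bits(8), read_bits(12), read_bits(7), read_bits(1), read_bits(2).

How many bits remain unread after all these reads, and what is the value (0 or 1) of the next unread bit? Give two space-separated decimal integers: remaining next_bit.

Read 1: bits[0:8] width=8 -> value=39 (bin 00100111); offset now 8 = byte 1 bit 0; 24 bits remain
Read 2: bits[8:20] width=12 -> value=642 (bin 001010000010); offset now 20 = byte 2 bit 4; 12 bits remain
Read 3: bits[20:27] width=7 -> value=69 (bin 1000101); offset now 27 = byte 3 bit 3; 5 bits remain
Read 4: bits[27:28] width=1 -> value=0 (bin 0); offset now 28 = byte 3 bit 4; 4 bits remain
Read 5: bits[28:30] width=2 -> value=3 (bin 11); offset now 30 = byte 3 bit 6; 2 bits remain

Answer: 2 0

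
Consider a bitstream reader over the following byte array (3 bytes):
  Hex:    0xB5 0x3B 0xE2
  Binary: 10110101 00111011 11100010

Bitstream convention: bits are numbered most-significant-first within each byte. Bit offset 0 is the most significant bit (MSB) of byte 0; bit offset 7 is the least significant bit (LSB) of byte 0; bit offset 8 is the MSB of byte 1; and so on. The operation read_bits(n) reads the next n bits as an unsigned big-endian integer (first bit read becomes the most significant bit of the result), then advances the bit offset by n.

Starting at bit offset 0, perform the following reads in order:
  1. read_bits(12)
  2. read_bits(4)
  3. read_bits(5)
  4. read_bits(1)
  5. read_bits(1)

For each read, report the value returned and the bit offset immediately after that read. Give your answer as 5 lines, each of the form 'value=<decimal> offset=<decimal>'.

Read 1: bits[0:12] width=12 -> value=2899 (bin 101101010011); offset now 12 = byte 1 bit 4; 12 bits remain
Read 2: bits[12:16] width=4 -> value=11 (bin 1011); offset now 16 = byte 2 bit 0; 8 bits remain
Read 3: bits[16:21] width=5 -> value=28 (bin 11100); offset now 21 = byte 2 bit 5; 3 bits remain
Read 4: bits[21:22] width=1 -> value=0 (bin 0); offset now 22 = byte 2 bit 6; 2 bits remain
Read 5: bits[22:23] width=1 -> value=1 (bin 1); offset now 23 = byte 2 bit 7; 1 bits remain

Answer: value=2899 offset=12
value=11 offset=16
value=28 offset=21
value=0 offset=22
value=1 offset=23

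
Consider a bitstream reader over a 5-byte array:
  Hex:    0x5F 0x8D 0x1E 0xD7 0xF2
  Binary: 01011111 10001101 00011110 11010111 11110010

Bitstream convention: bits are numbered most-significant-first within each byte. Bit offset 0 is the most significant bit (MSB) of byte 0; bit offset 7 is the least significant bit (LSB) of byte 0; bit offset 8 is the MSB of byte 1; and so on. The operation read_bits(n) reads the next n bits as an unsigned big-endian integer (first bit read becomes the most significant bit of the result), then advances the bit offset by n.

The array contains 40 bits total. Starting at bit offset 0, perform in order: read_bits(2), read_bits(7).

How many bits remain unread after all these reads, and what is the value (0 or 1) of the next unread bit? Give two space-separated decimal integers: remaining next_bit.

Answer: 31 0

Derivation:
Read 1: bits[0:2] width=2 -> value=1 (bin 01); offset now 2 = byte 0 bit 2; 38 bits remain
Read 2: bits[2:9] width=7 -> value=63 (bin 0111111); offset now 9 = byte 1 bit 1; 31 bits remain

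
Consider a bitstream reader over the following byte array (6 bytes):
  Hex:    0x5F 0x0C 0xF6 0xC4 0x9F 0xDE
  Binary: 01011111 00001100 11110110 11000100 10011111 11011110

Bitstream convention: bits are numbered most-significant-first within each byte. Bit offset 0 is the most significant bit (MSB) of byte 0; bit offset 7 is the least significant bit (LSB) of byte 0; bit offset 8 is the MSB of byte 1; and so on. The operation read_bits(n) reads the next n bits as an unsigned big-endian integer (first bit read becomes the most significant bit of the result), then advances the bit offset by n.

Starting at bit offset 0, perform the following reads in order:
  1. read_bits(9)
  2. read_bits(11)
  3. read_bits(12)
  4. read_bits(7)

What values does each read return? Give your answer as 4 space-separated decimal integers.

Answer: 190 207 1732 79

Derivation:
Read 1: bits[0:9] width=9 -> value=190 (bin 010111110); offset now 9 = byte 1 bit 1; 39 bits remain
Read 2: bits[9:20] width=11 -> value=207 (bin 00011001111); offset now 20 = byte 2 bit 4; 28 bits remain
Read 3: bits[20:32] width=12 -> value=1732 (bin 011011000100); offset now 32 = byte 4 bit 0; 16 bits remain
Read 4: bits[32:39] width=7 -> value=79 (bin 1001111); offset now 39 = byte 4 bit 7; 9 bits remain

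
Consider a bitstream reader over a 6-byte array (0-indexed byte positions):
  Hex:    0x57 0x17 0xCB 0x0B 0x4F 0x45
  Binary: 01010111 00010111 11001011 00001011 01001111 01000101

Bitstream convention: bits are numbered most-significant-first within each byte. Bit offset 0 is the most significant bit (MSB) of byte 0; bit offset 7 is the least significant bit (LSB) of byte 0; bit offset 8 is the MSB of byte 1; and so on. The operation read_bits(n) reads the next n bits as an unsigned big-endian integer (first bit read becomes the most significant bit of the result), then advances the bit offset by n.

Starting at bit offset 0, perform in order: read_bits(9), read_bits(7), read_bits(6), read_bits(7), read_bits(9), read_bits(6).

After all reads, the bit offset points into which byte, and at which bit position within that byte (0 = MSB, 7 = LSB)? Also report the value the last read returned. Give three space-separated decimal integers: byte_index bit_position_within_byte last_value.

Answer: 5 4 52

Derivation:
Read 1: bits[0:9] width=9 -> value=174 (bin 010101110); offset now 9 = byte 1 bit 1; 39 bits remain
Read 2: bits[9:16] width=7 -> value=23 (bin 0010111); offset now 16 = byte 2 bit 0; 32 bits remain
Read 3: bits[16:22] width=6 -> value=50 (bin 110010); offset now 22 = byte 2 bit 6; 26 bits remain
Read 4: bits[22:29] width=7 -> value=97 (bin 1100001); offset now 29 = byte 3 bit 5; 19 bits remain
Read 5: bits[29:38] width=9 -> value=211 (bin 011010011); offset now 38 = byte 4 bit 6; 10 bits remain
Read 6: bits[38:44] width=6 -> value=52 (bin 110100); offset now 44 = byte 5 bit 4; 4 bits remain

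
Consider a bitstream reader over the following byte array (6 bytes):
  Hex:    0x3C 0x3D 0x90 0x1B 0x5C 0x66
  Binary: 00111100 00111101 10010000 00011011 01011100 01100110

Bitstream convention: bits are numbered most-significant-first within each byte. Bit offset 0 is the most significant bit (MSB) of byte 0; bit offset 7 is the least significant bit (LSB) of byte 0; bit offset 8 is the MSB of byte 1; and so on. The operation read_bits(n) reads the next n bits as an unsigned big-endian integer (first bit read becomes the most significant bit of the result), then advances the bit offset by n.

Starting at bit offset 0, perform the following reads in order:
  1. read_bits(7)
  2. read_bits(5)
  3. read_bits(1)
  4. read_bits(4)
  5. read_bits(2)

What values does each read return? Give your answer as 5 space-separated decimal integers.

Answer: 30 3 1 11 0

Derivation:
Read 1: bits[0:7] width=7 -> value=30 (bin 0011110); offset now 7 = byte 0 bit 7; 41 bits remain
Read 2: bits[7:12] width=5 -> value=3 (bin 00011); offset now 12 = byte 1 bit 4; 36 bits remain
Read 3: bits[12:13] width=1 -> value=1 (bin 1); offset now 13 = byte 1 bit 5; 35 bits remain
Read 4: bits[13:17] width=4 -> value=11 (bin 1011); offset now 17 = byte 2 bit 1; 31 bits remain
Read 5: bits[17:19] width=2 -> value=0 (bin 00); offset now 19 = byte 2 bit 3; 29 bits remain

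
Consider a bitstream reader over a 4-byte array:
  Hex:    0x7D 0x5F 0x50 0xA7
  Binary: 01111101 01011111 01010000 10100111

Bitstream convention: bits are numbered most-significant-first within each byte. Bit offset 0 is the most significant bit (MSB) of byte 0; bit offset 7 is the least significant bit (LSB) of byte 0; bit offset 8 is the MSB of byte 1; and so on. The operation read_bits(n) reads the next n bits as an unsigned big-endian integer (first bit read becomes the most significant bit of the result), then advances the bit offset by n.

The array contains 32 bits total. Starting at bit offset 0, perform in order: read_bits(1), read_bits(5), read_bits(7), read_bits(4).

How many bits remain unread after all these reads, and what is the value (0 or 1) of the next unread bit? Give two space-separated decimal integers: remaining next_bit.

Answer: 15 1

Derivation:
Read 1: bits[0:1] width=1 -> value=0 (bin 0); offset now 1 = byte 0 bit 1; 31 bits remain
Read 2: bits[1:6] width=5 -> value=31 (bin 11111); offset now 6 = byte 0 bit 6; 26 bits remain
Read 3: bits[6:13] width=7 -> value=43 (bin 0101011); offset now 13 = byte 1 bit 5; 19 bits remain
Read 4: bits[13:17] width=4 -> value=14 (bin 1110); offset now 17 = byte 2 bit 1; 15 bits remain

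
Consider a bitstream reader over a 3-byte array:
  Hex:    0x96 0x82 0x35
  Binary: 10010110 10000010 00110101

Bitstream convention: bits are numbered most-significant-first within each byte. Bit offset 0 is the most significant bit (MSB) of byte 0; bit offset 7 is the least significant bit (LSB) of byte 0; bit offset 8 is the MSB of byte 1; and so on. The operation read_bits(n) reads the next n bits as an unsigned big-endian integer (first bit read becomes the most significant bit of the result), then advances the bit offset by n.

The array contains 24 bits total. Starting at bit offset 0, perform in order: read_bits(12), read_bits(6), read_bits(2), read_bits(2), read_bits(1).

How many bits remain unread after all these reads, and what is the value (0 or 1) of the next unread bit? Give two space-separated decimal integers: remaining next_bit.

Answer: 1 1

Derivation:
Read 1: bits[0:12] width=12 -> value=2408 (bin 100101101000); offset now 12 = byte 1 bit 4; 12 bits remain
Read 2: bits[12:18] width=6 -> value=8 (bin 001000); offset now 18 = byte 2 bit 2; 6 bits remain
Read 3: bits[18:20] width=2 -> value=3 (bin 11); offset now 20 = byte 2 bit 4; 4 bits remain
Read 4: bits[20:22] width=2 -> value=1 (bin 01); offset now 22 = byte 2 bit 6; 2 bits remain
Read 5: bits[22:23] width=1 -> value=0 (bin 0); offset now 23 = byte 2 bit 7; 1 bits remain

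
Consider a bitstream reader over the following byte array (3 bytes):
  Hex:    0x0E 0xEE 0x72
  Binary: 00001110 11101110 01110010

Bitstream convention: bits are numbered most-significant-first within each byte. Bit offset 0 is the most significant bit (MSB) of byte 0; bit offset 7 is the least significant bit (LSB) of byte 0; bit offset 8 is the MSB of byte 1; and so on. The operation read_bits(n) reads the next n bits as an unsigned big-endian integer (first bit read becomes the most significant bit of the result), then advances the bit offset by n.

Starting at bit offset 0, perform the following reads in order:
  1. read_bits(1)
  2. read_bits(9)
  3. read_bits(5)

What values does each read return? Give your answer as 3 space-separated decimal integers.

Read 1: bits[0:1] width=1 -> value=0 (bin 0); offset now 1 = byte 0 bit 1; 23 bits remain
Read 2: bits[1:10] width=9 -> value=59 (bin 000111011); offset now 10 = byte 1 bit 2; 14 bits remain
Read 3: bits[10:15] width=5 -> value=23 (bin 10111); offset now 15 = byte 1 bit 7; 9 bits remain

Answer: 0 59 23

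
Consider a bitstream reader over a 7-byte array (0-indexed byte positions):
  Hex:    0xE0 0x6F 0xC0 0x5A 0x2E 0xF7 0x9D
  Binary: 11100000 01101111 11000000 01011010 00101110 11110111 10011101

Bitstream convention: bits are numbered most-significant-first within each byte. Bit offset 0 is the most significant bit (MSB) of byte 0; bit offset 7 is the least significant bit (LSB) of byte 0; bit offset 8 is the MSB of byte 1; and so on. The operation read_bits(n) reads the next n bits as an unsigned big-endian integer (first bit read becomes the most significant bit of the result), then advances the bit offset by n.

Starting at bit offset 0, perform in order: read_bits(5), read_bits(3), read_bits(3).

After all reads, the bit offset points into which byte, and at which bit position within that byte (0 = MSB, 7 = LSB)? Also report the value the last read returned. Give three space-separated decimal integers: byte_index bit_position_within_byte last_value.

Read 1: bits[0:5] width=5 -> value=28 (bin 11100); offset now 5 = byte 0 bit 5; 51 bits remain
Read 2: bits[5:8] width=3 -> value=0 (bin 000); offset now 8 = byte 1 bit 0; 48 bits remain
Read 3: bits[8:11] width=3 -> value=3 (bin 011); offset now 11 = byte 1 bit 3; 45 bits remain

Answer: 1 3 3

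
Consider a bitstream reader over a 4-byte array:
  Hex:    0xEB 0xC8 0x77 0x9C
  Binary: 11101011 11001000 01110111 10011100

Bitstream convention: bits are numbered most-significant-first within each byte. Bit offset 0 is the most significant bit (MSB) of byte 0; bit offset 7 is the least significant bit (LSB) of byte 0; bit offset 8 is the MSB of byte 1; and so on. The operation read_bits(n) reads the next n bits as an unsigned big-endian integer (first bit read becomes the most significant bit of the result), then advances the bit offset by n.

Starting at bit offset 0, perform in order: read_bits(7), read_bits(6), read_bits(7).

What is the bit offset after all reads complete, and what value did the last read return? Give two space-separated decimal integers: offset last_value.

Answer: 20 7

Derivation:
Read 1: bits[0:7] width=7 -> value=117 (bin 1110101); offset now 7 = byte 0 bit 7; 25 bits remain
Read 2: bits[7:13] width=6 -> value=57 (bin 111001); offset now 13 = byte 1 bit 5; 19 bits remain
Read 3: bits[13:20] width=7 -> value=7 (bin 0000111); offset now 20 = byte 2 bit 4; 12 bits remain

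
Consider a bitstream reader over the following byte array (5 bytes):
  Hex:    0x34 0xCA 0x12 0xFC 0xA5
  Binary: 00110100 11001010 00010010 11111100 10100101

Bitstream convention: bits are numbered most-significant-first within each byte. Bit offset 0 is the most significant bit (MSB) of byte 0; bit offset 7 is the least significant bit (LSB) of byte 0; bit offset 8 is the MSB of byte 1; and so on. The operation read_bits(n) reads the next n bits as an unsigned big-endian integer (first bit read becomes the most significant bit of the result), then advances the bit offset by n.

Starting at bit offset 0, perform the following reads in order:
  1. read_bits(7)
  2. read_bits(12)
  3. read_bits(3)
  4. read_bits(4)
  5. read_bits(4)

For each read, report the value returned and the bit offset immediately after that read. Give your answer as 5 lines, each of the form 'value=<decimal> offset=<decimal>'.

Answer: value=26 offset=7
value=1616 offset=19
value=4 offset=22
value=11 offset=26
value=15 offset=30

Derivation:
Read 1: bits[0:7] width=7 -> value=26 (bin 0011010); offset now 7 = byte 0 bit 7; 33 bits remain
Read 2: bits[7:19] width=12 -> value=1616 (bin 011001010000); offset now 19 = byte 2 bit 3; 21 bits remain
Read 3: bits[19:22] width=3 -> value=4 (bin 100); offset now 22 = byte 2 bit 6; 18 bits remain
Read 4: bits[22:26] width=4 -> value=11 (bin 1011); offset now 26 = byte 3 bit 2; 14 bits remain
Read 5: bits[26:30] width=4 -> value=15 (bin 1111); offset now 30 = byte 3 bit 6; 10 bits remain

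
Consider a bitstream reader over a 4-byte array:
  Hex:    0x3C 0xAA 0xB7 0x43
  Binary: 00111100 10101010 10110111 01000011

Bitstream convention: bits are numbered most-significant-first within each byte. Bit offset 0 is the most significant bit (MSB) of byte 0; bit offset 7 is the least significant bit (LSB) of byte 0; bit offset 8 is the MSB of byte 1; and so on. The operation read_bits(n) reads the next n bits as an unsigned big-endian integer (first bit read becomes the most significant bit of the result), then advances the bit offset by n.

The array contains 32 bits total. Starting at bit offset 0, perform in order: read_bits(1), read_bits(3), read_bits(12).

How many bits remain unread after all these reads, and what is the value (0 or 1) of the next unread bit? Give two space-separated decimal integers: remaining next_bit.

Answer: 16 1

Derivation:
Read 1: bits[0:1] width=1 -> value=0 (bin 0); offset now 1 = byte 0 bit 1; 31 bits remain
Read 2: bits[1:4] width=3 -> value=3 (bin 011); offset now 4 = byte 0 bit 4; 28 bits remain
Read 3: bits[4:16] width=12 -> value=3242 (bin 110010101010); offset now 16 = byte 2 bit 0; 16 bits remain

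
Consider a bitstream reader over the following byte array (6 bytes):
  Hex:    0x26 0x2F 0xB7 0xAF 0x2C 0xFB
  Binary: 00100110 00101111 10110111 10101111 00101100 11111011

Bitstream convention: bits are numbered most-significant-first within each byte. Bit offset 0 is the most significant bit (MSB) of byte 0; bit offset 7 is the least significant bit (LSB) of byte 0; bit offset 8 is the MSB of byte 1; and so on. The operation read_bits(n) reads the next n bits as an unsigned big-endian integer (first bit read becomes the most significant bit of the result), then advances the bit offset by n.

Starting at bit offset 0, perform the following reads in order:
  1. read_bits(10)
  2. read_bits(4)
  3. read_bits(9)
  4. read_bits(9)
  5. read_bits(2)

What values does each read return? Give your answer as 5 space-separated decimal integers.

Read 1: bits[0:10] width=10 -> value=152 (bin 0010011000); offset now 10 = byte 1 bit 2; 38 bits remain
Read 2: bits[10:14] width=4 -> value=11 (bin 1011); offset now 14 = byte 1 bit 6; 34 bits remain
Read 3: bits[14:23] width=9 -> value=475 (bin 111011011); offset now 23 = byte 2 bit 7; 25 bits remain
Read 4: bits[23:32] width=9 -> value=431 (bin 110101111); offset now 32 = byte 4 bit 0; 16 bits remain
Read 5: bits[32:34] width=2 -> value=0 (bin 00); offset now 34 = byte 4 bit 2; 14 bits remain

Answer: 152 11 475 431 0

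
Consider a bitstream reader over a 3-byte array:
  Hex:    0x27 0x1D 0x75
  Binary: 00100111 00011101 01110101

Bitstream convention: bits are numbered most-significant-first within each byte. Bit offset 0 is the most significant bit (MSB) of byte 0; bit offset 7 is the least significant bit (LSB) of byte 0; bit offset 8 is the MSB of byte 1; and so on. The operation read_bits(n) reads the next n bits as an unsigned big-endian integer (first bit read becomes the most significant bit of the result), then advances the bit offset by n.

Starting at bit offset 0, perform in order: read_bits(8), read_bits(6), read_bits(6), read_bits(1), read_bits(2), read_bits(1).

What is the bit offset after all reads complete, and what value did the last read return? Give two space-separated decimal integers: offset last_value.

Answer: 24 1

Derivation:
Read 1: bits[0:8] width=8 -> value=39 (bin 00100111); offset now 8 = byte 1 bit 0; 16 bits remain
Read 2: bits[8:14] width=6 -> value=7 (bin 000111); offset now 14 = byte 1 bit 6; 10 bits remain
Read 3: bits[14:20] width=6 -> value=23 (bin 010111); offset now 20 = byte 2 bit 4; 4 bits remain
Read 4: bits[20:21] width=1 -> value=0 (bin 0); offset now 21 = byte 2 bit 5; 3 bits remain
Read 5: bits[21:23] width=2 -> value=2 (bin 10); offset now 23 = byte 2 bit 7; 1 bits remain
Read 6: bits[23:24] width=1 -> value=1 (bin 1); offset now 24 = byte 3 bit 0; 0 bits remain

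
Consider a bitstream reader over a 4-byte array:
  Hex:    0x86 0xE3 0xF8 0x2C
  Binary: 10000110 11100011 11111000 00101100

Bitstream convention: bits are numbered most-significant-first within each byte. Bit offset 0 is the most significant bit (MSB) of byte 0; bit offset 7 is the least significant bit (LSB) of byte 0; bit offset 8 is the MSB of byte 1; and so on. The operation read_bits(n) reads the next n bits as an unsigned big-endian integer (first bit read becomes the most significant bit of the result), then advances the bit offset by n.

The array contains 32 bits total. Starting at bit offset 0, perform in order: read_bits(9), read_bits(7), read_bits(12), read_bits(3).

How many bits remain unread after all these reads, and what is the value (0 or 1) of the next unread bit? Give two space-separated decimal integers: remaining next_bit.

Read 1: bits[0:9] width=9 -> value=269 (bin 100001101); offset now 9 = byte 1 bit 1; 23 bits remain
Read 2: bits[9:16] width=7 -> value=99 (bin 1100011); offset now 16 = byte 2 bit 0; 16 bits remain
Read 3: bits[16:28] width=12 -> value=3970 (bin 111110000010); offset now 28 = byte 3 bit 4; 4 bits remain
Read 4: bits[28:31] width=3 -> value=6 (bin 110); offset now 31 = byte 3 bit 7; 1 bits remain

Answer: 1 0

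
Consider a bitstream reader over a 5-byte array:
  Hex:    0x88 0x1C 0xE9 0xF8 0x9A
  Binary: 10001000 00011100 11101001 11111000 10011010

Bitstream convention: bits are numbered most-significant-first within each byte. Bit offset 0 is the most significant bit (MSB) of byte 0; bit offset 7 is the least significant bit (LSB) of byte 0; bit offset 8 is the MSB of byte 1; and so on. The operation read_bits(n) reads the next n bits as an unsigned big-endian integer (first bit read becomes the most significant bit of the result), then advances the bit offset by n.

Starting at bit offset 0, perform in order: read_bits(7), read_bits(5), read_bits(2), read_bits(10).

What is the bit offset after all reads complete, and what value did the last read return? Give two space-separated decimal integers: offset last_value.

Answer: 24 233

Derivation:
Read 1: bits[0:7] width=7 -> value=68 (bin 1000100); offset now 7 = byte 0 bit 7; 33 bits remain
Read 2: bits[7:12] width=5 -> value=1 (bin 00001); offset now 12 = byte 1 bit 4; 28 bits remain
Read 3: bits[12:14] width=2 -> value=3 (bin 11); offset now 14 = byte 1 bit 6; 26 bits remain
Read 4: bits[14:24] width=10 -> value=233 (bin 0011101001); offset now 24 = byte 3 bit 0; 16 bits remain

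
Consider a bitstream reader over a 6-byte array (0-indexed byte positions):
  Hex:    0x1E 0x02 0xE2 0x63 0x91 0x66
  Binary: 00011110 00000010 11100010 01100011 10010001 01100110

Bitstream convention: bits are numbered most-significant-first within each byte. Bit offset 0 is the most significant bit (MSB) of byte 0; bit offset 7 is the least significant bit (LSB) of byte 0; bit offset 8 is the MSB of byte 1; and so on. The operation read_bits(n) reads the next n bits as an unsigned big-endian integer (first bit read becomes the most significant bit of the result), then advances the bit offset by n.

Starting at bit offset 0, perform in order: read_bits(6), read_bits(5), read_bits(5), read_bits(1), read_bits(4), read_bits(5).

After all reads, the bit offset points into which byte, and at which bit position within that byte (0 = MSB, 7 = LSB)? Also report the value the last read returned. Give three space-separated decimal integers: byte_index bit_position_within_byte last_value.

Answer: 3 2 9

Derivation:
Read 1: bits[0:6] width=6 -> value=7 (bin 000111); offset now 6 = byte 0 bit 6; 42 bits remain
Read 2: bits[6:11] width=5 -> value=16 (bin 10000); offset now 11 = byte 1 bit 3; 37 bits remain
Read 3: bits[11:16] width=5 -> value=2 (bin 00010); offset now 16 = byte 2 bit 0; 32 bits remain
Read 4: bits[16:17] width=1 -> value=1 (bin 1); offset now 17 = byte 2 bit 1; 31 bits remain
Read 5: bits[17:21] width=4 -> value=12 (bin 1100); offset now 21 = byte 2 bit 5; 27 bits remain
Read 6: bits[21:26] width=5 -> value=9 (bin 01001); offset now 26 = byte 3 bit 2; 22 bits remain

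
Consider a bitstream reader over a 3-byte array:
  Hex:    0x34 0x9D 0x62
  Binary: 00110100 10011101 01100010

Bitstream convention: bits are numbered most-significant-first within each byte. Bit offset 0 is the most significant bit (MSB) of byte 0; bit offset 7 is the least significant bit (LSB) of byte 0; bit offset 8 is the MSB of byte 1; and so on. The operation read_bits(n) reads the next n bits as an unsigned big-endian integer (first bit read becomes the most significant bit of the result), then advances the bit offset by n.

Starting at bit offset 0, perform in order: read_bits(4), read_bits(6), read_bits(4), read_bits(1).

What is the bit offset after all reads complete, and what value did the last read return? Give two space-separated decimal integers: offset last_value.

Read 1: bits[0:4] width=4 -> value=3 (bin 0011); offset now 4 = byte 0 bit 4; 20 bits remain
Read 2: bits[4:10] width=6 -> value=18 (bin 010010); offset now 10 = byte 1 bit 2; 14 bits remain
Read 3: bits[10:14] width=4 -> value=7 (bin 0111); offset now 14 = byte 1 bit 6; 10 bits remain
Read 4: bits[14:15] width=1 -> value=0 (bin 0); offset now 15 = byte 1 bit 7; 9 bits remain

Answer: 15 0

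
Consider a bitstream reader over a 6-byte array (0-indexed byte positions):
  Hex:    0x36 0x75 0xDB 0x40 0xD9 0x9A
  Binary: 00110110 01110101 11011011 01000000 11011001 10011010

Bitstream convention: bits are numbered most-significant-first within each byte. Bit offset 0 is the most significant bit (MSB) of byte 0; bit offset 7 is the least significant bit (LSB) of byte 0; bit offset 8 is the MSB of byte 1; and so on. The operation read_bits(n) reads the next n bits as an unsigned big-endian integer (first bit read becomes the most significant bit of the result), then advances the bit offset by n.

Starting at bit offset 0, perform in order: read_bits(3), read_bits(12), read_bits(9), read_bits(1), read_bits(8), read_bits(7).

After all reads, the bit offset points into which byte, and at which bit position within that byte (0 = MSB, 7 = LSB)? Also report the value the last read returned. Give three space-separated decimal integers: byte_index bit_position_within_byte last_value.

Read 1: bits[0:3] width=3 -> value=1 (bin 001); offset now 3 = byte 0 bit 3; 45 bits remain
Read 2: bits[3:15] width=12 -> value=2874 (bin 101100111010); offset now 15 = byte 1 bit 7; 33 bits remain
Read 3: bits[15:24] width=9 -> value=475 (bin 111011011); offset now 24 = byte 3 bit 0; 24 bits remain
Read 4: bits[24:25] width=1 -> value=0 (bin 0); offset now 25 = byte 3 bit 1; 23 bits remain
Read 5: bits[25:33] width=8 -> value=129 (bin 10000001); offset now 33 = byte 4 bit 1; 15 bits remain
Read 6: bits[33:40] width=7 -> value=89 (bin 1011001); offset now 40 = byte 5 bit 0; 8 bits remain

Answer: 5 0 89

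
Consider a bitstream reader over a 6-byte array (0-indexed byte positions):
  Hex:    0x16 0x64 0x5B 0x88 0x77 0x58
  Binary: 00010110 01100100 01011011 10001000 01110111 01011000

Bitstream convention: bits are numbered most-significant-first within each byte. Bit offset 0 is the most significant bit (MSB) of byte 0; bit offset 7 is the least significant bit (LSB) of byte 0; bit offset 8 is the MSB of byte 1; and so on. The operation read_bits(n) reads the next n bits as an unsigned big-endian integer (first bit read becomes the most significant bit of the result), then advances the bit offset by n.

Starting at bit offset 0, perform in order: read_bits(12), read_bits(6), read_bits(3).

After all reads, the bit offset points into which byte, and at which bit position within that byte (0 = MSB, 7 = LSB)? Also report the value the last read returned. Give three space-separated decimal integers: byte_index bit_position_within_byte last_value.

Read 1: bits[0:12] width=12 -> value=358 (bin 000101100110); offset now 12 = byte 1 bit 4; 36 bits remain
Read 2: bits[12:18] width=6 -> value=17 (bin 010001); offset now 18 = byte 2 bit 2; 30 bits remain
Read 3: bits[18:21] width=3 -> value=3 (bin 011); offset now 21 = byte 2 bit 5; 27 bits remain

Answer: 2 5 3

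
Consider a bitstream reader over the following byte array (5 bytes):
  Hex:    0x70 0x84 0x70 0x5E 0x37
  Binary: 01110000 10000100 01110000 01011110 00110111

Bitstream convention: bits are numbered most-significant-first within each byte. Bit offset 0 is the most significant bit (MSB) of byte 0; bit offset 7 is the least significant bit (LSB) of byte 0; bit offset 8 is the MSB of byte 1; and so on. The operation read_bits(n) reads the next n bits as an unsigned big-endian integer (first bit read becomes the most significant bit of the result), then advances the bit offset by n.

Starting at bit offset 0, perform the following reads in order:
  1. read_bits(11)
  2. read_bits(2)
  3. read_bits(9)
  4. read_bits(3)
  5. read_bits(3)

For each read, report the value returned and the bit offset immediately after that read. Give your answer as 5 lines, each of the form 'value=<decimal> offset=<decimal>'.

Read 1: bits[0:11] width=11 -> value=900 (bin 01110000100); offset now 11 = byte 1 bit 3; 29 bits remain
Read 2: bits[11:13] width=2 -> value=0 (bin 00); offset now 13 = byte 1 bit 5; 27 bits remain
Read 3: bits[13:22] width=9 -> value=284 (bin 100011100); offset now 22 = byte 2 bit 6; 18 bits remain
Read 4: bits[22:25] width=3 -> value=0 (bin 000); offset now 25 = byte 3 bit 1; 15 bits remain
Read 5: bits[25:28] width=3 -> value=5 (bin 101); offset now 28 = byte 3 bit 4; 12 bits remain

Answer: value=900 offset=11
value=0 offset=13
value=284 offset=22
value=0 offset=25
value=5 offset=28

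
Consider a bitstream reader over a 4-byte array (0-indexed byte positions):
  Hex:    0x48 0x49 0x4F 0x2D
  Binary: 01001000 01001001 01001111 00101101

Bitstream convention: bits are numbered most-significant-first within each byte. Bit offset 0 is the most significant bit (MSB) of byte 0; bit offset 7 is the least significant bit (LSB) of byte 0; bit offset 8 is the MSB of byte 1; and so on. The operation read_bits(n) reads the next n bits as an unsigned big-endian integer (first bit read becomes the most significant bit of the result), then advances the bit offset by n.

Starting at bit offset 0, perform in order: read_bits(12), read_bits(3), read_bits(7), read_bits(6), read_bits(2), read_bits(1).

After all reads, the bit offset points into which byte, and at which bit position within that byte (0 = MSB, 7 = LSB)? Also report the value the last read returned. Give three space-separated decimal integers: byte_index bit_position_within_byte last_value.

Answer: 3 7 0

Derivation:
Read 1: bits[0:12] width=12 -> value=1156 (bin 010010000100); offset now 12 = byte 1 bit 4; 20 bits remain
Read 2: bits[12:15] width=3 -> value=4 (bin 100); offset now 15 = byte 1 bit 7; 17 bits remain
Read 3: bits[15:22] width=7 -> value=83 (bin 1010011); offset now 22 = byte 2 bit 6; 10 bits remain
Read 4: bits[22:28] width=6 -> value=50 (bin 110010); offset now 28 = byte 3 bit 4; 4 bits remain
Read 5: bits[28:30] width=2 -> value=3 (bin 11); offset now 30 = byte 3 bit 6; 2 bits remain
Read 6: bits[30:31] width=1 -> value=0 (bin 0); offset now 31 = byte 3 bit 7; 1 bits remain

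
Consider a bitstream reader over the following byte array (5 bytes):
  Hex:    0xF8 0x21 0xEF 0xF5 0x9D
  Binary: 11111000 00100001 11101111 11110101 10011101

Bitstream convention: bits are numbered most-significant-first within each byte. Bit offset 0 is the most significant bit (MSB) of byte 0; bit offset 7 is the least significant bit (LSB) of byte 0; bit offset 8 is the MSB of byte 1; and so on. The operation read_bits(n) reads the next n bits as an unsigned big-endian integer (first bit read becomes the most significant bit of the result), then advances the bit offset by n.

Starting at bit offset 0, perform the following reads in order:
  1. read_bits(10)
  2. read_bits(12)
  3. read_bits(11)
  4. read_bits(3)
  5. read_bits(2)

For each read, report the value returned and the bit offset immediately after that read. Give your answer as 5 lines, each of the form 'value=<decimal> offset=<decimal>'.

Answer: value=992 offset=10
value=2171 offset=22
value=2027 offset=33
value=1 offset=36
value=3 offset=38

Derivation:
Read 1: bits[0:10] width=10 -> value=992 (bin 1111100000); offset now 10 = byte 1 bit 2; 30 bits remain
Read 2: bits[10:22] width=12 -> value=2171 (bin 100001111011); offset now 22 = byte 2 bit 6; 18 bits remain
Read 3: bits[22:33] width=11 -> value=2027 (bin 11111101011); offset now 33 = byte 4 bit 1; 7 bits remain
Read 4: bits[33:36] width=3 -> value=1 (bin 001); offset now 36 = byte 4 bit 4; 4 bits remain
Read 5: bits[36:38] width=2 -> value=3 (bin 11); offset now 38 = byte 4 bit 6; 2 bits remain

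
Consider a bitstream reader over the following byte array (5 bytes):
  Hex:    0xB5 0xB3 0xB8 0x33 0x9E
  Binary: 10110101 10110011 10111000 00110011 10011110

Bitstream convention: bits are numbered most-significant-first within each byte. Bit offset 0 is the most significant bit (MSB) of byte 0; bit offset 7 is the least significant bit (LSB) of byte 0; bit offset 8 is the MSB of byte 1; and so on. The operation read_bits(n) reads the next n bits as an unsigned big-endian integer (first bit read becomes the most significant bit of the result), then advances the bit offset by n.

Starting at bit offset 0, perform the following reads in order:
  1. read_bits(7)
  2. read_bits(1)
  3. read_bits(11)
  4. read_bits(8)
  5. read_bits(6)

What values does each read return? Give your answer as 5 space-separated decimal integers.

Read 1: bits[0:7] width=7 -> value=90 (bin 1011010); offset now 7 = byte 0 bit 7; 33 bits remain
Read 2: bits[7:8] width=1 -> value=1 (bin 1); offset now 8 = byte 1 bit 0; 32 bits remain
Read 3: bits[8:19] width=11 -> value=1437 (bin 10110011101); offset now 19 = byte 2 bit 3; 21 bits remain
Read 4: bits[19:27] width=8 -> value=193 (bin 11000001); offset now 27 = byte 3 bit 3; 13 bits remain
Read 5: bits[27:33] width=6 -> value=39 (bin 100111); offset now 33 = byte 4 bit 1; 7 bits remain

Answer: 90 1 1437 193 39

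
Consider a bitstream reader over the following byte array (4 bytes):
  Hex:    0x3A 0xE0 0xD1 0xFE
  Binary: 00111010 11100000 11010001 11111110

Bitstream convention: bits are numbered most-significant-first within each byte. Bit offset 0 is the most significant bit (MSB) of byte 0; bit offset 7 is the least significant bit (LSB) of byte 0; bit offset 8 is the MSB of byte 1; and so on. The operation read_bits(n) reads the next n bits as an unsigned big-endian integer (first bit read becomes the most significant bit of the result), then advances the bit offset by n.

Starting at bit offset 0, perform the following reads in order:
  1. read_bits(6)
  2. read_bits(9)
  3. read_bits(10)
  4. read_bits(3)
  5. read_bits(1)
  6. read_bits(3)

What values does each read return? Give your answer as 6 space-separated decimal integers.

Answer: 14 368 419 7 1 6

Derivation:
Read 1: bits[0:6] width=6 -> value=14 (bin 001110); offset now 6 = byte 0 bit 6; 26 bits remain
Read 2: bits[6:15] width=9 -> value=368 (bin 101110000); offset now 15 = byte 1 bit 7; 17 bits remain
Read 3: bits[15:25] width=10 -> value=419 (bin 0110100011); offset now 25 = byte 3 bit 1; 7 bits remain
Read 4: bits[25:28] width=3 -> value=7 (bin 111); offset now 28 = byte 3 bit 4; 4 bits remain
Read 5: bits[28:29] width=1 -> value=1 (bin 1); offset now 29 = byte 3 bit 5; 3 bits remain
Read 6: bits[29:32] width=3 -> value=6 (bin 110); offset now 32 = byte 4 bit 0; 0 bits remain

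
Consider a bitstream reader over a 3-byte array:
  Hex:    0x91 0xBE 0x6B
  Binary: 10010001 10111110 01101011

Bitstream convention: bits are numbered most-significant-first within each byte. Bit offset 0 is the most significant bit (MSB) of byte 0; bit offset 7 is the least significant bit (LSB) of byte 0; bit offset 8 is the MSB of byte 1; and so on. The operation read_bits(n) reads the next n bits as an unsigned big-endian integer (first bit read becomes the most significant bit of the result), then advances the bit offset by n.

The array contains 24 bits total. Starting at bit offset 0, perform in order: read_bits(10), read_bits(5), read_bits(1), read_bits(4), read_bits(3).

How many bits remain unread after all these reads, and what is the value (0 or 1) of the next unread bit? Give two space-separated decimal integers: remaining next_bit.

Read 1: bits[0:10] width=10 -> value=582 (bin 1001000110); offset now 10 = byte 1 bit 2; 14 bits remain
Read 2: bits[10:15] width=5 -> value=31 (bin 11111); offset now 15 = byte 1 bit 7; 9 bits remain
Read 3: bits[15:16] width=1 -> value=0 (bin 0); offset now 16 = byte 2 bit 0; 8 bits remain
Read 4: bits[16:20] width=4 -> value=6 (bin 0110); offset now 20 = byte 2 bit 4; 4 bits remain
Read 5: bits[20:23] width=3 -> value=5 (bin 101); offset now 23 = byte 2 bit 7; 1 bits remain

Answer: 1 1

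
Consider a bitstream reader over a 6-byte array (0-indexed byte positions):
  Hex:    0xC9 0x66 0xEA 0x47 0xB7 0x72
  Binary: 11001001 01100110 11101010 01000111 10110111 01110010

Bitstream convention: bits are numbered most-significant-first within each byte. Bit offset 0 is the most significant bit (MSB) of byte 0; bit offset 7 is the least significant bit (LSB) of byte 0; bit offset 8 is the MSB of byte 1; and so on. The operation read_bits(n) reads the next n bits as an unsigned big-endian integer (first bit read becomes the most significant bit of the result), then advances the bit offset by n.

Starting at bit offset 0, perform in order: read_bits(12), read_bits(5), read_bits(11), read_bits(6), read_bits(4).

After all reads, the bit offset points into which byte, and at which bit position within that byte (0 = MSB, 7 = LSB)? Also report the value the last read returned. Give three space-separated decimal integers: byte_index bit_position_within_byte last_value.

Answer: 4 6 13

Derivation:
Read 1: bits[0:12] width=12 -> value=3222 (bin 110010010110); offset now 12 = byte 1 bit 4; 36 bits remain
Read 2: bits[12:17] width=5 -> value=13 (bin 01101); offset now 17 = byte 2 bit 1; 31 bits remain
Read 3: bits[17:28] width=11 -> value=1700 (bin 11010100100); offset now 28 = byte 3 bit 4; 20 bits remain
Read 4: bits[28:34] width=6 -> value=30 (bin 011110); offset now 34 = byte 4 bit 2; 14 bits remain
Read 5: bits[34:38] width=4 -> value=13 (bin 1101); offset now 38 = byte 4 bit 6; 10 bits remain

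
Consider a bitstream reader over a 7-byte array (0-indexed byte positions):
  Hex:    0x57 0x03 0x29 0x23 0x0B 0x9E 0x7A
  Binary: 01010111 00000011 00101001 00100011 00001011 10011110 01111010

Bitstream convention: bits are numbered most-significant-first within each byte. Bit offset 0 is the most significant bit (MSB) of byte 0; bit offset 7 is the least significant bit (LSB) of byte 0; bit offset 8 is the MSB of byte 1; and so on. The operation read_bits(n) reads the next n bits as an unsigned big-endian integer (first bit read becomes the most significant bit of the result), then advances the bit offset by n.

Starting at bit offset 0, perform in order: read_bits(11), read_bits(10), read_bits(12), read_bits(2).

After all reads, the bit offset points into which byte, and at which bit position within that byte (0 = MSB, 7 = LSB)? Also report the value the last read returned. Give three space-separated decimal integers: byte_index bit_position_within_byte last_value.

Answer: 4 3 0

Derivation:
Read 1: bits[0:11] width=11 -> value=696 (bin 01010111000); offset now 11 = byte 1 bit 3; 45 bits remain
Read 2: bits[11:21] width=10 -> value=101 (bin 0001100101); offset now 21 = byte 2 bit 5; 35 bits remain
Read 3: bits[21:33] width=12 -> value=582 (bin 001001000110); offset now 33 = byte 4 bit 1; 23 bits remain
Read 4: bits[33:35] width=2 -> value=0 (bin 00); offset now 35 = byte 4 bit 3; 21 bits remain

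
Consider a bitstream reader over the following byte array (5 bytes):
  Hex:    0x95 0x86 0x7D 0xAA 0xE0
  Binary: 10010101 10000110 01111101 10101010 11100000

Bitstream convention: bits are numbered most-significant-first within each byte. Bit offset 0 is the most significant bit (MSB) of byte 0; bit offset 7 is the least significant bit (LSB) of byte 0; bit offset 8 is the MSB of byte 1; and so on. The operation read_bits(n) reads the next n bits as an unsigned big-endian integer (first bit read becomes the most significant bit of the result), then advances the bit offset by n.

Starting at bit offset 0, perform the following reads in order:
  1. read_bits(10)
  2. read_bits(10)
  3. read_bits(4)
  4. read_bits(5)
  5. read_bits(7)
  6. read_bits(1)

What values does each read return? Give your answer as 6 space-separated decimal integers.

Read 1: bits[0:10] width=10 -> value=598 (bin 1001010110); offset now 10 = byte 1 bit 2; 30 bits remain
Read 2: bits[10:20] width=10 -> value=103 (bin 0001100111); offset now 20 = byte 2 bit 4; 20 bits remain
Read 3: bits[20:24] width=4 -> value=13 (bin 1101); offset now 24 = byte 3 bit 0; 16 bits remain
Read 4: bits[24:29] width=5 -> value=21 (bin 10101); offset now 29 = byte 3 bit 5; 11 bits remain
Read 5: bits[29:36] width=7 -> value=46 (bin 0101110); offset now 36 = byte 4 bit 4; 4 bits remain
Read 6: bits[36:37] width=1 -> value=0 (bin 0); offset now 37 = byte 4 bit 5; 3 bits remain

Answer: 598 103 13 21 46 0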